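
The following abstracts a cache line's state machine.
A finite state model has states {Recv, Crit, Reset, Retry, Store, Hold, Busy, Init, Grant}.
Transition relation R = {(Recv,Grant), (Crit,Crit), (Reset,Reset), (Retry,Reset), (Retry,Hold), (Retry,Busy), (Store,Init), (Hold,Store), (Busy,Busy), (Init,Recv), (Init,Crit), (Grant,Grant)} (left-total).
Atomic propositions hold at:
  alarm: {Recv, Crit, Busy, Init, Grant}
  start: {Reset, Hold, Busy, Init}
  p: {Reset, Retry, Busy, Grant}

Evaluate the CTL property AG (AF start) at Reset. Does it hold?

AF start: least fixpoint, start Z0 = {Reset, Hold, Busy, Init}, add states with every successor in Z. Z1 = {Reset, Retry, Store, Hold, Busy, Init}; fixed.
Sat(AF start) = {Reset, Retry, Store, Hold, Busy, Init}
AG (AF start): greatest fixpoint, start Z0 = {Reset, Retry, Store, Hold, Busy, Init}, keep only states in Sat with every successor in Z. Z1 = {Reset, Retry, Store, Hold, Busy}; Z2 = {Reset, Retry, Hold, Busy}; Z3 = {Reset, Retry, Busy}; Z4 = {Reset, Busy}; fixed.
Sat(AG (AF start)) = {Reset, Busy}
Reset ∈ Sat(AG (AF start)) = {Reset, Busy}, so the formula holds at Reset.

Yes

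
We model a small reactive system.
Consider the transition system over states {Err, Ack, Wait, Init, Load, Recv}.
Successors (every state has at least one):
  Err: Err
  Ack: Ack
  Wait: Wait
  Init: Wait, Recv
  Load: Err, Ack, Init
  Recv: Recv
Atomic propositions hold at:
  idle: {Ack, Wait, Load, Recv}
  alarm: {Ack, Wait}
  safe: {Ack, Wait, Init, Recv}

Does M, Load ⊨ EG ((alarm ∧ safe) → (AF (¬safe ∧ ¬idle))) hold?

Sat(alarm ∧ safe) = {Ack, Wait}
Sat(¬safe) = {Err, Load}
Sat(¬idle) = {Err, Init}
Sat(¬safe ∧ ¬idle) = {Err}
AF (¬safe ∧ ¬idle): least fixpoint, start Z0 = {Err}, add states with every successor in Z. Already a fixed point.
Sat(AF (¬safe ∧ ¬idle)) = {Err}
Sat((alarm ∧ safe) → (AF (¬safe ∧ ¬idle))) = {Err, Init, Load, Recv}
EG ((alarm ∧ safe) → (AF (¬safe ∧ ¬idle))): greatest fixpoint, start Z0 = {Err, Init, Load, Recv}, keep only states in Sat with some successor in Z. Already a fixed point.
Sat(EG ((alarm ∧ safe) → (AF (¬safe ∧ ¬idle)))) = {Err, Init, Load, Recv}
Load ∈ Sat(EG ((alarm ∧ safe) → (AF (¬safe ∧ ¬idle)))) = {Err, Init, Load, Recv}, so the formula holds at Load.

Yes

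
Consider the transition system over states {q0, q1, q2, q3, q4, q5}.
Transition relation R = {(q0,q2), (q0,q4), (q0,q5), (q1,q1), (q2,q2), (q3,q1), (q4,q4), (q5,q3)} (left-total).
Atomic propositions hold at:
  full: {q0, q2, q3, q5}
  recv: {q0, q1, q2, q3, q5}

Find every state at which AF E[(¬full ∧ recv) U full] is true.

Sat(¬full) = {q1, q4}
Sat(¬full ∧ recv) = {q1}
E[(¬full ∧ recv) U full]: least fixpoint, start Z0 = Sat(full) = {q0, q2, q3, q5}, add states in Sat(¬full ∧ recv) with some successor in Z. Already a fixed point.
Sat(E[(¬full ∧ recv) U full]) = {q0, q2, q3, q5}
AF E[(¬full ∧ recv) U full]: least fixpoint, start Z0 = {q0, q2, q3, q5}, add states with every successor in Z. Already a fixed point.
Sat(AF E[(¬full ∧ recv) U full]) = {q0, q2, q3, q5}

{q0, q2, q3, q5}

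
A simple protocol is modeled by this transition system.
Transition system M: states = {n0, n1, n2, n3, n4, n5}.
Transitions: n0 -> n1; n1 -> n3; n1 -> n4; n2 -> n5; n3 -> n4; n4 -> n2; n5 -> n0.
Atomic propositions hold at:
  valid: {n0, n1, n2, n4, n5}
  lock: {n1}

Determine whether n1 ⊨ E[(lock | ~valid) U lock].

Yes

Sat(~valid) = {n3}
Sat(lock | ~valid) = {n1, n3}
E[(lock | ~valid) U lock]: least fixpoint, start Z0 = Sat(lock) = {n1}, add states in Sat(lock | ~valid) with some successor in Z. Already a fixed point.
Sat(E[(lock | ~valid) U lock]) = {n1}
n1 ∈ Sat(E[(lock | ~valid) U lock]) = {n1}, so the formula holds at n1.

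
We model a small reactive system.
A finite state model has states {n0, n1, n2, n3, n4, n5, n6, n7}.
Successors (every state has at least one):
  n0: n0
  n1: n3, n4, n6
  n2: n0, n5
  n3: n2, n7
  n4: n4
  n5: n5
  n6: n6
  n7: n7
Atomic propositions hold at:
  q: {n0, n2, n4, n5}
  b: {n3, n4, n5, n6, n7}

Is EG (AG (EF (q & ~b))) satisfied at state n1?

No

Sat(~b) = {n0, n1, n2}
Sat(q & ~b) = {n0, n2}
EF (q & ~b): least fixpoint, start Z0 = {n0, n2}, add states with some successor in Z. Z1 = {n0, n2, n3}; Z2 = {n0, n1, n2, n3}; fixed.
Sat(EF (q & ~b)) = {n0, n1, n2, n3}
AG (EF (q & ~b)): greatest fixpoint, start Z0 = {n0, n1, n2, n3}, keep only states in Sat with every successor in Z. Z1 = {n0}; fixed.
Sat(AG (EF (q & ~b))) = {n0}
EG (AG (EF (q & ~b))): greatest fixpoint, start Z0 = {n0}, keep only states in Sat with some successor in Z. Already a fixed point.
Sat(EG (AG (EF (q & ~b)))) = {n0}
n1 ∉ Sat(EG (AG (EF (q & ~b)))) = {n0}, so the formula does not hold at n1.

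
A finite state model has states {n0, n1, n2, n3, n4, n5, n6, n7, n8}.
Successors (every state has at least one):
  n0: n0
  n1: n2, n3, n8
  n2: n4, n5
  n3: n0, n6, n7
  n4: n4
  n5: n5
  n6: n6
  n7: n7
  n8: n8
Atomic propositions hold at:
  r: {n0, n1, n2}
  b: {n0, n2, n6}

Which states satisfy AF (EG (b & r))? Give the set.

{n0}

Sat(b & r) = {n0, n2}
EG (b & r): greatest fixpoint, start Z0 = {n0, n2}, keep only states in Sat with some successor in Z. Z1 = {n0}; fixed.
Sat(EG (b & r)) = {n0}
AF (EG (b & r)): least fixpoint, start Z0 = {n0}, add states with every successor in Z. Already a fixed point.
Sat(AF (EG (b & r))) = {n0}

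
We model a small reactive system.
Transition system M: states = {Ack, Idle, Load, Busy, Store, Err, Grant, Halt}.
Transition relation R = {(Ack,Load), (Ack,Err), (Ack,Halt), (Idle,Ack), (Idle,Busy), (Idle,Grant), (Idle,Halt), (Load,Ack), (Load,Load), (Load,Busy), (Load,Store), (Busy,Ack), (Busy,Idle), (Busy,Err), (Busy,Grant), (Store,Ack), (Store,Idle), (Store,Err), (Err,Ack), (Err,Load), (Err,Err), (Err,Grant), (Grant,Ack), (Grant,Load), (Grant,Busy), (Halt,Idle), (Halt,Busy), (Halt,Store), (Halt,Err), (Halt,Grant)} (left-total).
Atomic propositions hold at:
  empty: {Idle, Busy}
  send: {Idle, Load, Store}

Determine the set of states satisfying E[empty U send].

E[empty U send]: least fixpoint, start Z0 = Sat(send) = {Idle, Load, Store}, add states in Sat(empty) with some successor in Z. Z1 = {Idle, Load, Busy, Store}; fixed.
Sat(E[empty U send]) = {Idle, Load, Busy, Store}

{Idle, Load, Busy, Store}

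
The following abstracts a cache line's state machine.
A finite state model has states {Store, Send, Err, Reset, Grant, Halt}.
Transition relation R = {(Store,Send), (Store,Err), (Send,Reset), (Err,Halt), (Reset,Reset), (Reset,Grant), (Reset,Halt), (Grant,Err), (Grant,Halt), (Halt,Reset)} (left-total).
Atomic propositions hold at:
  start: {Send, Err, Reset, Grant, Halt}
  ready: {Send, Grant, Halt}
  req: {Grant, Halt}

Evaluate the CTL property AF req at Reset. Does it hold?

AF req: least fixpoint, start Z0 = {Grant, Halt}, add states with every successor in Z. Z1 = {Err, Grant, Halt}; fixed.
Sat(AF req) = {Err, Grant, Halt}
Reset ∉ Sat(AF req) = {Err, Grant, Halt}, so the formula does not hold at Reset.

No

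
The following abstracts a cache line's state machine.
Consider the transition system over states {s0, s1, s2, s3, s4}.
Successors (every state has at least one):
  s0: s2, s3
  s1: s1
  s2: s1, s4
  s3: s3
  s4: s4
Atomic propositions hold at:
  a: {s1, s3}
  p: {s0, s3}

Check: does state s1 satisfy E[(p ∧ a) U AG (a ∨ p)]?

Yes

Sat(p ∧ a) = {s3}
Sat(a ∨ p) = {s0, s1, s3}
AG (a ∨ p): greatest fixpoint, start Z0 = {s0, s1, s3}, keep only states in Sat with every successor in Z. Z1 = {s1, s3}; fixed.
Sat(AG (a ∨ p)) = {s1, s3}
E[(p ∧ a) U AG (a ∨ p)]: least fixpoint, start Z0 = Sat(AG (a ∨ p)) = {s1, s3}, add states in Sat(p ∧ a) with some successor in Z. Already a fixed point.
Sat(E[(p ∧ a) U AG (a ∨ p)]) = {s1, s3}
s1 ∈ Sat(E[(p ∧ a) U AG (a ∨ p)]) = {s1, s3}, so the formula holds at s1.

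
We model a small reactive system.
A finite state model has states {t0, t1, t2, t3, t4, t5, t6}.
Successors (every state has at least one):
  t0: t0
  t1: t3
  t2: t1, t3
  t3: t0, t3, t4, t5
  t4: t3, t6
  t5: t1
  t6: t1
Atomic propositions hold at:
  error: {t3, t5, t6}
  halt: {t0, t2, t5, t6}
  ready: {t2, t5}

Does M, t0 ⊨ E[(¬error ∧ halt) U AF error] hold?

No

Sat(¬error) = {t0, t1, t2, t4}
Sat(¬error ∧ halt) = {t0, t2}
AF error: least fixpoint, start Z0 = {t3, t5, t6}, add states with every successor in Z. Z1 = {t1, t3, t4, t5, t6}; Z2 = {t1, t2, t3, t4, t5, t6}; fixed.
Sat(AF error) = {t1, t2, t3, t4, t5, t6}
E[(¬error ∧ halt) U AF error]: least fixpoint, start Z0 = Sat(AF error) = {t1, t2, t3, t4, t5, t6}, add states in Sat(¬error ∧ halt) with some successor in Z. Already a fixed point.
Sat(E[(¬error ∧ halt) U AF error]) = {t1, t2, t3, t4, t5, t6}
t0 ∉ Sat(E[(¬error ∧ halt) U AF error]) = {t1, t2, t3, t4, t5, t6}, so the formula does not hold at t0.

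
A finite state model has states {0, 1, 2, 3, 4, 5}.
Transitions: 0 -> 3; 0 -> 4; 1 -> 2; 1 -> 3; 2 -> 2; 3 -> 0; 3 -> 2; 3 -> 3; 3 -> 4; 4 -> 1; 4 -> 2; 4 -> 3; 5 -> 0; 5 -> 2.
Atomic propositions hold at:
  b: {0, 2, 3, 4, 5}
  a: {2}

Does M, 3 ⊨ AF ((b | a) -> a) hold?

No

Sat(b | a) = {0, 2, 3, 4, 5}
Sat((b | a) -> a) = {1, 2}
AF ((b | a) -> a): least fixpoint, start Z0 = {1, 2}, add states with every successor in Z. Already a fixed point.
Sat(AF ((b | a) -> a)) = {1, 2}
3 ∉ Sat(AF ((b | a) -> a)) = {1, 2}, so the formula does not hold at 3.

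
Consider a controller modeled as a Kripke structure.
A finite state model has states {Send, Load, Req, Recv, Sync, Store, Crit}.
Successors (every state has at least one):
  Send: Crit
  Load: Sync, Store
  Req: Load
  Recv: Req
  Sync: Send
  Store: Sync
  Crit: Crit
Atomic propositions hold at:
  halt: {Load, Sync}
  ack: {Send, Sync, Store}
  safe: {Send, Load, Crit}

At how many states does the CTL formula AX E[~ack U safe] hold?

Sat(~ack) = {Load, Req, Recv, Crit}
E[~ack U safe]: least fixpoint, start Z0 = Sat(safe) = {Send, Load, Crit}, add states in Sat(~ack) with some successor in Z. Z1 = {Send, Load, Req, Crit}; Z2 = {Send, Load, Req, Recv, Crit}; fixed.
Sat(E[~ack U safe]) = {Send, Load, Req, Recv, Crit}
Sat(AX E[~ack U safe]) = {s : every successor in {Send, Load, Req, Recv, Crit}} = {Send, Req, Recv, Sync, Crit}
|Sat(AX E[~ack U safe])| = |{Send, Req, Recv, Sync, Crit}| = 5.

5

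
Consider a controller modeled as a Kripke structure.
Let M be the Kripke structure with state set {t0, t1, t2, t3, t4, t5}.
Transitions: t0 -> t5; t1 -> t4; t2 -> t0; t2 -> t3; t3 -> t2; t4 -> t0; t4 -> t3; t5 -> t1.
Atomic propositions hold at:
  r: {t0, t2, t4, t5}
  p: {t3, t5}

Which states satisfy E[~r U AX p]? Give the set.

Sat(~r) = {t1, t3}
Sat(AX p) = {s : every successor in {t3, t5}} = {t0}
E[~r U AX p]: least fixpoint, start Z0 = Sat(AX p) = {t0}, add states in Sat(~r) with some successor in Z. Already a fixed point.
Sat(E[~r U AX p]) = {t0}

{t0}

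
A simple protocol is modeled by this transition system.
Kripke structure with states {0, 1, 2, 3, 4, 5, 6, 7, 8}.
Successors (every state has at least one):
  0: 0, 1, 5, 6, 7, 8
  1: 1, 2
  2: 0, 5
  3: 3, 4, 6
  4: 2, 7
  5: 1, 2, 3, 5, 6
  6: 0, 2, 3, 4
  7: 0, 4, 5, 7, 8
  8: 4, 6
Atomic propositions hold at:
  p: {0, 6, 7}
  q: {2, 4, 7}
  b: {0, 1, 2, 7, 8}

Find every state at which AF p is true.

AF p: least fixpoint, start Z0 = {0, 6, 7}, add states with every successor in Z. Already a fixed point.
Sat(AF p) = {0, 6, 7}

{0, 6, 7}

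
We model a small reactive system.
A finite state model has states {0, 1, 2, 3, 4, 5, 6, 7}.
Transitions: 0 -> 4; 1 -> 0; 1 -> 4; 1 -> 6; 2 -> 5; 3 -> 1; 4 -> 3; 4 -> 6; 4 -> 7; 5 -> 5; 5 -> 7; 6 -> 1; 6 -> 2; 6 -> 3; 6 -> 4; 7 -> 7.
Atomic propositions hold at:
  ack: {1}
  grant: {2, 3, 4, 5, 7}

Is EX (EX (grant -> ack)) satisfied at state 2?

No

Sat(grant -> ack) = {0, 1, 6}
Sat(EX (grant -> ack)) = {s : some successor in {0, 1, 6}} = {1, 3, 4, 6}
Sat(EX (EX (grant -> ack))) = {s : some successor in {1, 3, 4, 6}} = {0, 1, 3, 4, 6}
2 ∉ Sat(EX (EX (grant -> ack))) = {0, 1, 3, 4, 6}, so the formula does not hold at 2.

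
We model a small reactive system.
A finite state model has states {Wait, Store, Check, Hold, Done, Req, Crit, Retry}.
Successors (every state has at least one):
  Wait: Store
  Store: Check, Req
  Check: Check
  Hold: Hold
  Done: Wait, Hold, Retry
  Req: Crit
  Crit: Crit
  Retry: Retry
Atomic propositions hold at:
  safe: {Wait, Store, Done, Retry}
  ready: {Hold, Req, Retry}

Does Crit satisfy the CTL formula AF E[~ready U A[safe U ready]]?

No

Sat(~ready) = {Wait, Store, Check, Done, Crit}
A[safe U ready]: least fixpoint, start Z0 = Sat(ready) = {Hold, Req, Retry}, add states in Sat(safe) with every successor in Z. Already a fixed point.
Sat(A[safe U ready]) = {Hold, Req, Retry}
E[~ready U A[safe U ready]]: least fixpoint, start Z0 = Sat(A[safe U ready]) = {Hold, Req, Retry}, add states in Sat(~ready) with some successor in Z. Z1 = {Store, Hold, Done, Req, Retry}; Z2 = {Wait, Store, Hold, Done, Req, Retry}; fixed.
Sat(E[~ready U A[safe U ready]]) = {Wait, Store, Hold, Done, Req, Retry}
AF E[~ready U A[safe U ready]]: least fixpoint, start Z0 = {Wait, Store, Hold, Done, Req, Retry}, add states with every successor in Z. Already a fixed point.
Sat(AF E[~ready U A[safe U ready]]) = {Wait, Store, Hold, Done, Req, Retry}
Crit ∉ Sat(AF E[~ready U A[safe U ready]]) = {Wait, Store, Hold, Done, Req, Retry}, so the formula does not hold at Crit.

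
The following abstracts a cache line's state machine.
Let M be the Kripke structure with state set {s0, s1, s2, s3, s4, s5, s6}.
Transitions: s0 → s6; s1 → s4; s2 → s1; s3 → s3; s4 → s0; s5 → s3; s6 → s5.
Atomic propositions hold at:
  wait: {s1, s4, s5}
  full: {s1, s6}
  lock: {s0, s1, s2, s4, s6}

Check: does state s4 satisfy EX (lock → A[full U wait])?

No

A[full U wait]: least fixpoint, start Z0 = Sat(wait) = {s1, s4, s5}, add states in Sat(full) with every successor in Z. Z1 = {s1, s4, s5, s6}; fixed.
Sat(A[full U wait]) = {s1, s4, s5, s6}
Sat(lock → A[full U wait]) = {s1, s3, s4, s5, s6}
Sat(EX (lock → A[full U wait])) = {s : some successor in {s1, s3, s4, s5, s6}} = {s0, s1, s2, s3, s5, s6}
s4 ∉ Sat(EX (lock → A[full U wait])) = {s0, s1, s2, s3, s5, s6}, so the formula does not hold at s4.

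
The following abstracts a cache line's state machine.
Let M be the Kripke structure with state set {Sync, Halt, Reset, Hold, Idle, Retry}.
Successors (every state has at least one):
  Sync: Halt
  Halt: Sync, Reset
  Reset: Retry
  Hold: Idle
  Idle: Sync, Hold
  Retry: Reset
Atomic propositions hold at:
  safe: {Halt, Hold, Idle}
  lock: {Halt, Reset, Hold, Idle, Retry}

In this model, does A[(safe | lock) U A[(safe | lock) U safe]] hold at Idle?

Yes

Sat(safe | lock) = {Halt, Reset, Hold, Idle, Retry}
A[(safe | lock) U safe]: least fixpoint, start Z0 = Sat(safe) = {Halt, Hold, Idle}, add states in Sat(safe | lock) with every successor in Z. Already a fixed point.
Sat(A[(safe | lock) U safe]) = {Halt, Hold, Idle}
A[(safe | lock) U A[(safe | lock) U safe]]: least fixpoint, start Z0 = Sat(A[(safe | lock) U safe]) = {Halt, Hold, Idle}, add states in Sat(safe | lock) with every successor in Z. Already a fixed point.
Sat(A[(safe | lock) U A[(safe | lock) U safe]]) = {Halt, Hold, Idle}
Idle ∈ Sat(A[(safe | lock) U A[(safe | lock) U safe]]) = {Halt, Hold, Idle}, so the formula holds at Idle.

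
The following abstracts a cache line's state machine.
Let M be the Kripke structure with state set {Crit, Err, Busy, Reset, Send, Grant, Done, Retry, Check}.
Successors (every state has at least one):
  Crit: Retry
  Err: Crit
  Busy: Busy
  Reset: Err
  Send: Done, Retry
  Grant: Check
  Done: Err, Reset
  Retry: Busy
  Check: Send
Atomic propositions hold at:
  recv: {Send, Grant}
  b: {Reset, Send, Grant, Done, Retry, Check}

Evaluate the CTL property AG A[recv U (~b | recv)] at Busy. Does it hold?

Sat(~b) = {Crit, Err, Busy}
Sat(~b | recv) = {Crit, Err, Busy, Send, Grant}
A[recv U (~b | recv)]: least fixpoint, start Z0 = Sat((~b | recv)) = {Crit, Err, Busy, Send, Grant}, add states in Sat(recv) with every successor in Z. Already a fixed point.
Sat(A[recv U (~b | recv)]) = {Crit, Err, Busy, Send, Grant}
AG A[recv U (~b | recv)]: greatest fixpoint, start Z0 = {Crit, Err, Busy, Send, Grant}, keep only states in Sat with every successor in Z. Z1 = {Err, Busy}; Z2 = {Busy}; fixed.
Sat(AG A[recv U (~b | recv)]) = {Busy}
Busy ∈ Sat(AG A[recv U (~b | recv)]) = {Busy}, so the formula holds at Busy.

Yes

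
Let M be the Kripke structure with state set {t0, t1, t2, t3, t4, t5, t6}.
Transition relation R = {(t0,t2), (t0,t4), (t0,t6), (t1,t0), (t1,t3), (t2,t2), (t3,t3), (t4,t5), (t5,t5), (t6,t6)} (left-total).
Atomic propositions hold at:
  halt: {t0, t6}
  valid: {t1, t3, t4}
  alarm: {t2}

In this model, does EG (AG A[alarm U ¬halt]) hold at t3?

Yes

Sat(¬halt) = {t1, t2, t3, t4, t5}
A[alarm U ¬halt]: least fixpoint, start Z0 = Sat(¬halt) = {t1, t2, t3, t4, t5}, add states in Sat(alarm) with every successor in Z. Already a fixed point.
Sat(A[alarm U ¬halt]) = {t1, t2, t3, t4, t5}
AG A[alarm U ¬halt]: greatest fixpoint, start Z0 = {t1, t2, t3, t4, t5}, keep only states in Sat with every successor in Z. Z1 = {t2, t3, t4, t5}; fixed.
Sat(AG A[alarm U ¬halt]) = {t2, t3, t4, t5}
EG (AG A[alarm U ¬halt]): greatest fixpoint, start Z0 = {t2, t3, t4, t5}, keep only states in Sat with some successor in Z. Already a fixed point.
Sat(EG (AG A[alarm U ¬halt])) = {t2, t3, t4, t5}
t3 ∈ Sat(EG (AG A[alarm U ¬halt])) = {t2, t3, t4, t5}, so the formula holds at t3.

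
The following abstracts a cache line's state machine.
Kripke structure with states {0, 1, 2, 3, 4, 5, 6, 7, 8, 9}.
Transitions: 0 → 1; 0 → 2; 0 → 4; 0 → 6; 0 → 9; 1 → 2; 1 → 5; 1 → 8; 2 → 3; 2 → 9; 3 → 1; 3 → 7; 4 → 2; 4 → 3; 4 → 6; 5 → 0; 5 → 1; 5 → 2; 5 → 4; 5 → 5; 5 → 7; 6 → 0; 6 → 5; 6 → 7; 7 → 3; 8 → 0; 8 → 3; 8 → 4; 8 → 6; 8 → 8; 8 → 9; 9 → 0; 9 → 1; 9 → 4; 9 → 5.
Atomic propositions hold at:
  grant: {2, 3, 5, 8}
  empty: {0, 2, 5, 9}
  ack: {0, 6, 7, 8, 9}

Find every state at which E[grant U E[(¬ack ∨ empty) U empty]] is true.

{0, 1, 2, 3, 4, 5, 8, 9}

Sat(¬ack) = {1, 2, 3, 4, 5}
Sat(¬ack ∨ empty) = {0, 1, 2, 3, 4, 5, 9}
E[(¬ack ∨ empty) U empty]: least fixpoint, start Z0 = Sat(empty) = {0, 2, 5, 9}, add states in Sat(¬ack ∨ empty) with some successor in Z. Z1 = {0, 1, 2, 4, 5, 9}; Z2 = {0, 1, 2, 3, 4, 5, 9}; fixed.
Sat(E[(¬ack ∨ empty) U empty]) = {0, 1, 2, 3, 4, 5, 9}
E[grant U E[(¬ack ∨ empty) U empty]]: least fixpoint, start Z0 = Sat(E[(¬ack ∨ empty) U empty]) = {0, 1, 2, 3, 4, 5, 9}, add states in Sat(grant) with some successor in Z. Z1 = {0, 1, 2, 3, 4, 5, 8, 9}; fixed.
Sat(E[grant U E[(¬ack ∨ empty) U empty]]) = {0, 1, 2, 3, 4, 5, 8, 9}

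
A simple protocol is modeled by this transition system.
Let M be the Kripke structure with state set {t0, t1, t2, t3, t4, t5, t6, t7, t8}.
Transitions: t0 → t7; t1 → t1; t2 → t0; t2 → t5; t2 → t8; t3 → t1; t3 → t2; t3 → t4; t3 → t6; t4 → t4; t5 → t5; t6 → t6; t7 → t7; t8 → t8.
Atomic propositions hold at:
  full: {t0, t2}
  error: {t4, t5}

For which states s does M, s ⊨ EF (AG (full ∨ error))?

{t2, t3, t4, t5}

Sat(full ∨ error) = {t0, t2, t4, t5}
AG (full ∨ error): greatest fixpoint, start Z0 = {t0, t2, t4, t5}, keep only states in Sat with every successor in Z. Z1 = {t4, t5}; fixed.
Sat(AG (full ∨ error)) = {t4, t5}
EF (AG (full ∨ error)): least fixpoint, start Z0 = {t4, t5}, add states with some successor in Z. Z1 = {t2, t3, t4, t5}; fixed.
Sat(EF (AG (full ∨ error))) = {t2, t3, t4, t5}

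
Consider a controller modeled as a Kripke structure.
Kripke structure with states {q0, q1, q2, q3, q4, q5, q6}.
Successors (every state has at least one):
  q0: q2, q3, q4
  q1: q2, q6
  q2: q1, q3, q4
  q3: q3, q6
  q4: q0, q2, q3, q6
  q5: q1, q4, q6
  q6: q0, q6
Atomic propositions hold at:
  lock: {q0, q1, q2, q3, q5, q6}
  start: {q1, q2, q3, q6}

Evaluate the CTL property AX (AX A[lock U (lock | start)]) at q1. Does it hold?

No

Sat(lock | start) = {q0, q1, q2, q3, q5, q6}
A[lock U (lock | start)]: least fixpoint, start Z0 = Sat((lock | start)) = {q0, q1, q2, q3, q5, q6}, add states in Sat(lock) with every successor in Z. Already a fixed point.
Sat(A[lock U (lock | start)]) = {q0, q1, q2, q3, q5, q6}
Sat(AX A[lock U (lock | start)]) = {s : every successor in {q0, q1, q2, q3, q5, q6}} = {q1, q3, q4, q6}
Sat(AX (AX A[lock U (lock | start)])) = {s : every successor in {q1, q3, q4, q6}} = {q2, q3, q5}
q1 ∉ Sat(AX (AX A[lock U (lock | start)])) = {q2, q3, q5}, so the formula does not hold at q1.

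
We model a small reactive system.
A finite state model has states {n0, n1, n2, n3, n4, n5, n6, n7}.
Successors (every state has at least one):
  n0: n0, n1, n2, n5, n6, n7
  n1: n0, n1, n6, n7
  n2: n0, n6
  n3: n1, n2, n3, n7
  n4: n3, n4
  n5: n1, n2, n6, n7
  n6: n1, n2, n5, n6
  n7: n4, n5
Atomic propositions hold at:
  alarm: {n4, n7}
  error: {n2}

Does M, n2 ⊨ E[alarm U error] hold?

E[alarm U error]: least fixpoint, start Z0 = Sat(error) = {n2}, add states in Sat(alarm) with some successor in Z. Already a fixed point.
Sat(E[alarm U error]) = {n2}
n2 ∈ Sat(E[alarm U error]) = {n2}, so the formula holds at n2.

Yes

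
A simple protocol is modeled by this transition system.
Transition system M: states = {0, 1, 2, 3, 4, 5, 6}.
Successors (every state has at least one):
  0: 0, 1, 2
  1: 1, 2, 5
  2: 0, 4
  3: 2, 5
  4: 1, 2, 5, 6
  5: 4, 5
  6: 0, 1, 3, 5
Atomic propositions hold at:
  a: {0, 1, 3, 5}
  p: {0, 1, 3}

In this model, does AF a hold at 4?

AF a: least fixpoint, start Z0 = {0, 1, 3, 5}, add states with every successor in Z. Z1 = {0, 1, 3, 5, 6}; fixed.
Sat(AF a) = {0, 1, 3, 5, 6}
4 ∉ Sat(AF a) = {0, 1, 3, 5, 6}, so the formula does not hold at 4.

No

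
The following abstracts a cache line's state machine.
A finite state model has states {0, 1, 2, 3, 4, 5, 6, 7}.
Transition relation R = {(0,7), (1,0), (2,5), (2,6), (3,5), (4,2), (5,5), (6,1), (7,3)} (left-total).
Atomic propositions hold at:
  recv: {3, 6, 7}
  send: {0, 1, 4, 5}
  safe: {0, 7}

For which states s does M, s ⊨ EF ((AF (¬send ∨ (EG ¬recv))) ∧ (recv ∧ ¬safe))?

Sat(¬send) = {2, 3, 6, 7}
Sat(¬recv) = {0, 1, 2, 4, 5}
EG ¬recv: greatest fixpoint, start Z0 = {0, 1, 2, 4, 5}, keep only states in Sat with some successor in Z. Z1 = {1, 2, 4, 5}; Z2 = {2, 4, 5}; fixed.
Sat(EG ¬recv) = {2, 4, 5}
Sat(¬send ∨ (EG ¬recv)) = {2, 3, 4, 5, 6, 7}
AF (¬send ∨ (EG ¬recv)): least fixpoint, start Z0 = {2, 3, 4, 5, 6, 7}, add states with every successor in Z. Z1 = {0, 2, 3, 4, 5, 6, 7}; Z2 = {0, 1, 2, 3, 4, 5, 6, 7}; fixed.
Sat(AF (¬send ∨ (EG ¬recv))) = {0, 1, 2, 3, 4, 5, 6, 7}
Sat(¬safe) = {1, 2, 3, 4, 5, 6}
Sat(recv ∧ ¬safe) = {3, 6}
Sat((AF (¬send ∨ (EG ¬recv))) ∧ (recv ∧ ¬safe)) = {3, 6}
EF ((AF (¬send ∨ (EG ¬recv))) ∧ (recv ∧ ¬safe)): least fixpoint, start Z0 = {3, 6}, add states with some successor in Z. Z1 = {2, 3, 6, 7}; Z2 = {0, 2, 3, 4, 6, 7}; Z3 = {0, 1, 2, 3, 4, 6, 7}; fixed.
Sat(EF ((AF (¬send ∨ (EG ¬recv))) ∧ (recv ∧ ¬safe))) = {0, 1, 2, 3, 4, 6, 7}

{0, 1, 2, 3, 4, 6, 7}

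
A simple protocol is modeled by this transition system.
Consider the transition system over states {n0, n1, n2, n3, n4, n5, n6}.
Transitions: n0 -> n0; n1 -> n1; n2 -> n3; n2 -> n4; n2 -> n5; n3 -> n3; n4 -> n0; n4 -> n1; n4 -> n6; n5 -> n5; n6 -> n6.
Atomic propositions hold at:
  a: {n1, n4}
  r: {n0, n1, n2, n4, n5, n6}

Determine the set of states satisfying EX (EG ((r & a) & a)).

Sat(r & a) = {n1, n4}
Sat((r & a) & a) = {n1, n4}
EG ((r & a) & a): greatest fixpoint, start Z0 = {n1, n4}, keep only states in Sat with some successor in Z. Already a fixed point.
Sat(EG ((r & a) & a)) = {n1, n4}
Sat(EX (EG ((r & a) & a))) = {s : some successor in {n1, n4}} = {n1, n2, n4}

{n1, n2, n4}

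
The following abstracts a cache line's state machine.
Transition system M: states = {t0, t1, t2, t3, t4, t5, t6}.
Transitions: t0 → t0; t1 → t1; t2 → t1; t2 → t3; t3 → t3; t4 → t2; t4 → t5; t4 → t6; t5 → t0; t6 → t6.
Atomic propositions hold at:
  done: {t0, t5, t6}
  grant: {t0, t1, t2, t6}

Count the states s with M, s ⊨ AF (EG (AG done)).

AG done: greatest fixpoint, start Z0 = {t0, t5, t6}, keep only states in Sat with every successor in Z. Already a fixed point.
Sat(AG done) = {t0, t5, t6}
EG (AG done): greatest fixpoint, start Z0 = {t0, t5, t6}, keep only states in Sat with some successor in Z. Already a fixed point.
Sat(EG (AG done)) = {t0, t5, t6}
AF (EG (AG done)): least fixpoint, start Z0 = {t0, t5, t6}, add states with every successor in Z. Already a fixed point.
Sat(AF (EG (AG done))) = {t0, t5, t6}
|Sat(AF (EG (AG done)))| = |{t0, t5, t6}| = 3.

3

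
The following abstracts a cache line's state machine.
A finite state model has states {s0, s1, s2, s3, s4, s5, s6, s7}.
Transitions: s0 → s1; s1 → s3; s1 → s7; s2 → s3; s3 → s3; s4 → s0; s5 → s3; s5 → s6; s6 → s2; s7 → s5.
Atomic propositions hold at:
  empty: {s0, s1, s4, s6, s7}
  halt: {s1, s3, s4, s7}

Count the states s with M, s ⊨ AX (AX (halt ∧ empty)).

1

Sat(halt ∧ empty) = {s1, s4, s7}
Sat(AX (halt ∧ empty)) = {s : every successor in {s1, s4, s7}} = {s0}
Sat(AX (AX (halt ∧ empty))) = {s : every successor in {s0}} = {s4}
|Sat(AX (AX (halt ∧ empty)))| = |{s4}| = 1.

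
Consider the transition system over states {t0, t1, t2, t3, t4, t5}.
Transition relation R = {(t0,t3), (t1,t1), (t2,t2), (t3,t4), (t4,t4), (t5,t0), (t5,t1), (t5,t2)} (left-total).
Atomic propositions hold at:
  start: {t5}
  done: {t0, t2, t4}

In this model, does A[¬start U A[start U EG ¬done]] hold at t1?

Yes

Sat(¬start) = {t0, t1, t2, t3, t4}
Sat(¬done) = {t1, t3, t5}
EG ¬done: greatest fixpoint, start Z0 = {t1, t3, t5}, keep only states in Sat with some successor in Z. Z1 = {t1, t5}; fixed.
Sat(EG ¬done) = {t1, t5}
A[start U EG ¬done]: least fixpoint, start Z0 = Sat(EG ¬done) = {t1, t5}, add states in Sat(start) with every successor in Z. Already a fixed point.
Sat(A[start U EG ¬done]) = {t1, t5}
A[¬start U A[start U EG ¬done]]: least fixpoint, start Z0 = Sat(A[start U EG ¬done]) = {t1, t5}, add states in Sat(¬start) with every successor in Z. Already a fixed point.
Sat(A[¬start U A[start U EG ¬done]]) = {t1, t5}
t1 ∈ Sat(A[¬start U A[start U EG ¬done]]) = {t1, t5}, so the formula holds at t1.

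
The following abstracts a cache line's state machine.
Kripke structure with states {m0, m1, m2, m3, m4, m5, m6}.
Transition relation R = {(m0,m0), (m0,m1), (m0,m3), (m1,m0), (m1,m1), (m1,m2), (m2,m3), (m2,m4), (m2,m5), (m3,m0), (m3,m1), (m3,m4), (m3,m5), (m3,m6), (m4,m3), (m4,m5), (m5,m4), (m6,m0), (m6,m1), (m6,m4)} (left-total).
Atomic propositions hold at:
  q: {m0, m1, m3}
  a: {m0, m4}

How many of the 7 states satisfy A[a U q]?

A[a U q]: least fixpoint, start Z0 = Sat(q) = {m0, m1, m3}, add states in Sat(a) with every successor in Z. Already a fixed point.
Sat(A[a U q]) = {m0, m1, m3}
|Sat(A[a U q])| = |{m0, m1, m3}| = 3.

3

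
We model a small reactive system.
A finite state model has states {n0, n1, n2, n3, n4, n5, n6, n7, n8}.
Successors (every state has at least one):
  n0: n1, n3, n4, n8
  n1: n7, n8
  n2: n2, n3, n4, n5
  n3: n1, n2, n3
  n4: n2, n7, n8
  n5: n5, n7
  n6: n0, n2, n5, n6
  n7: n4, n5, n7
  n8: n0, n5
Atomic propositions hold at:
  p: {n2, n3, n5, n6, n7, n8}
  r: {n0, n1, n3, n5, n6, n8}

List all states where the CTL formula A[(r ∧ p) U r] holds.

{n0, n1, n3, n5, n6, n8}

Sat(r ∧ p) = {n3, n5, n6, n8}
A[(r ∧ p) U r]: least fixpoint, start Z0 = Sat(r) = {n0, n1, n3, n5, n6, n8}, add states in Sat(r ∧ p) with every successor in Z. Already a fixed point.
Sat(A[(r ∧ p) U r]) = {n0, n1, n3, n5, n6, n8}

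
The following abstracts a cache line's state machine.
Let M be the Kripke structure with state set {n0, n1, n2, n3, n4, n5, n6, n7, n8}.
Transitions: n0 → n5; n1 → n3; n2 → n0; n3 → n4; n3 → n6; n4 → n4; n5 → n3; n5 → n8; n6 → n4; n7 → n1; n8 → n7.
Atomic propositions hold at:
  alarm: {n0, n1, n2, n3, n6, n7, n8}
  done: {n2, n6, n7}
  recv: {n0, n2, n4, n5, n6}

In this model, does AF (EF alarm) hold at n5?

Yes

EF alarm: least fixpoint, start Z0 = {n0, n1, n2, n3, n6, n7, n8}, add states with some successor in Z. Z1 = {n0, n1, n2, n3, n5, n6, n7, n8}; fixed.
Sat(EF alarm) = {n0, n1, n2, n3, n5, n6, n7, n8}
AF (EF alarm): least fixpoint, start Z0 = {n0, n1, n2, n3, n5, n6, n7, n8}, add states with every successor in Z. Already a fixed point.
Sat(AF (EF alarm)) = {n0, n1, n2, n3, n5, n6, n7, n8}
n5 ∈ Sat(AF (EF alarm)) = {n0, n1, n2, n3, n5, n6, n7, n8}, so the formula holds at n5.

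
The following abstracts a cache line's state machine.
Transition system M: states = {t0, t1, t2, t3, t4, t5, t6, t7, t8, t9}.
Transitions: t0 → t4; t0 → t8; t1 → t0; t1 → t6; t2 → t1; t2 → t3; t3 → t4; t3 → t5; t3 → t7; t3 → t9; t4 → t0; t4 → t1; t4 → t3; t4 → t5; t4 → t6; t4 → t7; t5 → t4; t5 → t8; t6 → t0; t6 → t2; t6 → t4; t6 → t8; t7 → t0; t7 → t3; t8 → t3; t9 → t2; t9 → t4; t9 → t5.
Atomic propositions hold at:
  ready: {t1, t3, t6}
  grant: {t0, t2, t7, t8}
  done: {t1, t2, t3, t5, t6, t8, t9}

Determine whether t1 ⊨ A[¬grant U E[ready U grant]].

Yes

Sat(¬grant) = {t1, t3, t4, t5, t6, t9}
E[ready U grant]: least fixpoint, start Z0 = Sat(grant) = {t0, t2, t7, t8}, add states in Sat(ready) with some successor in Z. Z1 = {t0, t1, t2, t3, t6, t7, t8}; fixed.
Sat(E[ready U grant]) = {t0, t1, t2, t3, t6, t7, t8}
A[¬grant U E[ready U grant]]: least fixpoint, start Z0 = Sat(E[ready U grant]) = {t0, t1, t2, t3, t6, t7, t8}, add states in Sat(¬grant) with every successor in Z. Already a fixed point.
Sat(A[¬grant U E[ready U grant]]) = {t0, t1, t2, t3, t6, t7, t8}
t1 ∈ Sat(A[¬grant U E[ready U grant]]) = {t0, t1, t2, t3, t6, t7, t8}, so the formula holds at t1.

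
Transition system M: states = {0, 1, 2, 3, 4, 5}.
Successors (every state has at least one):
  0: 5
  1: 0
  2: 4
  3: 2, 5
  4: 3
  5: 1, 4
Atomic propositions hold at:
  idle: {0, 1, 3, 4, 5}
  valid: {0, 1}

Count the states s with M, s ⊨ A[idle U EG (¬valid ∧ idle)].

5

Sat(¬valid) = {2, 3, 4, 5}
Sat(¬valid ∧ idle) = {3, 4, 5}
EG (¬valid ∧ idle): greatest fixpoint, start Z0 = {3, 4, 5}, keep only states in Sat with some successor in Z. Already a fixed point.
Sat(EG (¬valid ∧ idle)) = {3, 4, 5}
A[idle U EG (¬valid ∧ idle)]: least fixpoint, start Z0 = Sat(EG (¬valid ∧ idle)) = {3, 4, 5}, add states in Sat(idle) with every successor in Z. Z1 = {0, 3, 4, 5}; Z2 = {0, 1, 3, 4, 5}; fixed.
Sat(A[idle U EG (¬valid ∧ idle)]) = {0, 1, 3, 4, 5}
|Sat(A[idle U EG (¬valid ∧ idle)])| = |{0, 1, 3, 4, 5}| = 5.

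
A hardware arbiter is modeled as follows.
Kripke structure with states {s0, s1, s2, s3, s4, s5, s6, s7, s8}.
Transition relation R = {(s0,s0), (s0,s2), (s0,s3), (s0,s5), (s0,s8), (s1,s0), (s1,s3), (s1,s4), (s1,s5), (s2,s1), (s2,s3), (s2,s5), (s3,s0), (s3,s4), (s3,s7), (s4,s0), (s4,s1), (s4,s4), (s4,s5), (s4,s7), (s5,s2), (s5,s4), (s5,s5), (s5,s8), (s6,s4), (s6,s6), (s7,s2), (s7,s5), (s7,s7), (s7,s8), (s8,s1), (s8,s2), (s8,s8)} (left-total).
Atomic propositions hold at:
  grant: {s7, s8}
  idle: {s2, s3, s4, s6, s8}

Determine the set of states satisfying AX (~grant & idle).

{s6}

Sat(~grant) = {s0, s1, s2, s3, s4, s5, s6}
Sat(~grant & idle) = {s2, s3, s4, s6}
Sat(AX (~grant & idle)) = {s : every successor in {s2, s3, s4, s6}} = {s6}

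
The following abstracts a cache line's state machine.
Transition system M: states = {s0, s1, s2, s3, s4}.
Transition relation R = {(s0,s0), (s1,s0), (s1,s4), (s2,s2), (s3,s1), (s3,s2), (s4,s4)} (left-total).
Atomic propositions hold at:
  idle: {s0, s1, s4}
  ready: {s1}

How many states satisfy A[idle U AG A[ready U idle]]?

3

A[ready U idle]: least fixpoint, start Z0 = Sat(idle) = {s0, s1, s4}, add states in Sat(ready) with every successor in Z. Already a fixed point.
Sat(A[ready U idle]) = {s0, s1, s4}
AG A[ready U idle]: greatest fixpoint, start Z0 = {s0, s1, s4}, keep only states in Sat with every successor in Z. Already a fixed point.
Sat(AG A[ready U idle]) = {s0, s1, s4}
A[idle U AG A[ready U idle]]: least fixpoint, start Z0 = Sat(AG A[ready U idle]) = {s0, s1, s4}, add states in Sat(idle) with every successor in Z. Already a fixed point.
Sat(A[idle U AG A[ready U idle]]) = {s0, s1, s4}
|Sat(A[idle U AG A[ready U idle]])| = |{s0, s1, s4}| = 3.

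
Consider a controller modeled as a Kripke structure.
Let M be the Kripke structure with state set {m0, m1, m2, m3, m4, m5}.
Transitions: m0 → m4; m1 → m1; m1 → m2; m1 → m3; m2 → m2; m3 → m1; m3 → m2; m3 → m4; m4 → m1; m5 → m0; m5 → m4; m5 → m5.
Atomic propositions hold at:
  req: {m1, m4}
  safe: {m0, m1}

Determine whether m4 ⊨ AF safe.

Yes

AF safe: least fixpoint, start Z0 = {m0, m1}, add states with every successor in Z. Z1 = {m0, m1, m4}; fixed.
Sat(AF safe) = {m0, m1, m4}
m4 ∈ Sat(AF safe) = {m0, m1, m4}, so the formula holds at m4.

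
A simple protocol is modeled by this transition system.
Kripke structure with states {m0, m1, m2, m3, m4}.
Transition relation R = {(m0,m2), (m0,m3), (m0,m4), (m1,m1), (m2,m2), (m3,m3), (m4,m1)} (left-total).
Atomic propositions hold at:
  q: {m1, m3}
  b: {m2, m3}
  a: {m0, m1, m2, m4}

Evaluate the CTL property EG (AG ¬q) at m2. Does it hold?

Yes

Sat(¬q) = {m0, m2, m4}
AG ¬q: greatest fixpoint, start Z0 = {m0, m2, m4}, keep only states in Sat with every successor in Z. Z1 = {m2}; fixed.
Sat(AG ¬q) = {m2}
EG (AG ¬q): greatest fixpoint, start Z0 = {m2}, keep only states in Sat with some successor in Z. Already a fixed point.
Sat(EG (AG ¬q)) = {m2}
m2 ∈ Sat(EG (AG ¬q)) = {m2}, so the formula holds at m2.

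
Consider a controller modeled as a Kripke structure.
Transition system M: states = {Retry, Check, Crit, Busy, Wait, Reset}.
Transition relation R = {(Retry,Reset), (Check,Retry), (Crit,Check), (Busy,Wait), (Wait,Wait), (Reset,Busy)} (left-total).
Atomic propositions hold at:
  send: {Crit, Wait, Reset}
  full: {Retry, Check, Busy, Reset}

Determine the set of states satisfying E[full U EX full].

{Retry, Check, Crit, Reset}

Sat(EX full) = {s : some successor in {Retry, Check, Busy, Reset}} = {Retry, Check, Crit, Reset}
E[full U EX full]: least fixpoint, start Z0 = Sat(EX full) = {Retry, Check, Crit, Reset}, add states in Sat(full) with some successor in Z. Already a fixed point.
Sat(E[full U EX full]) = {Retry, Check, Crit, Reset}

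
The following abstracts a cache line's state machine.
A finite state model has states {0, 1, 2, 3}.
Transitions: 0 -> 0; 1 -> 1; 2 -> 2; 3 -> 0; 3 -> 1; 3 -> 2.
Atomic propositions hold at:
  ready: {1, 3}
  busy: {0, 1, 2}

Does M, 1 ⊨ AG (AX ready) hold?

Yes

Sat(AX ready) = {s : every successor in {1, 3}} = {1}
AG (AX ready): greatest fixpoint, start Z0 = {1}, keep only states in Sat with every successor in Z. Already a fixed point.
Sat(AG (AX ready)) = {1}
1 ∈ Sat(AG (AX ready)) = {1}, so the formula holds at 1.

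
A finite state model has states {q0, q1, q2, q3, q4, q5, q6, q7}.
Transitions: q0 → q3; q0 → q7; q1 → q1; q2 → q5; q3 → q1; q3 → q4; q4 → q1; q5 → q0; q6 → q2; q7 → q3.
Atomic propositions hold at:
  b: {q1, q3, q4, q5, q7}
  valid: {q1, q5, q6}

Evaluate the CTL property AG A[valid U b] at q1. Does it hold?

Yes

A[valid U b]: least fixpoint, start Z0 = Sat(b) = {q1, q3, q4, q5, q7}, add states in Sat(valid) with every successor in Z. Already a fixed point.
Sat(A[valid U b]) = {q1, q3, q4, q5, q7}
AG A[valid U b]: greatest fixpoint, start Z0 = {q1, q3, q4, q5, q7}, keep only states in Sat with every successor in Z. Z1 = {q1, q3, q4, q7}; fixed.
Sat(AG A[valid U b]) = {q1, q3, q4, q7}
q1 ∈ Sat(AG A[valid U b]) = {q1, q3, q4, q7}, so the formula holds at q1.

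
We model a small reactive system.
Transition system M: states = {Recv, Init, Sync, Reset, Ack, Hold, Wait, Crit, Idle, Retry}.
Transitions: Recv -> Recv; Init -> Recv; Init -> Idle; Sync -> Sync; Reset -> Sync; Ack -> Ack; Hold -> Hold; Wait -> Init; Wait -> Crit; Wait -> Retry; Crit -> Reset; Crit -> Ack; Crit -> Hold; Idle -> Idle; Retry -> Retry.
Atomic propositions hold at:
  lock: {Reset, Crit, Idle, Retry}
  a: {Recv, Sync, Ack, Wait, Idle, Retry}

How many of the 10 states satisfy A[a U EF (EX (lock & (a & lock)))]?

Sat(a & lock) = {Idle, Retry}
Sat(lock & (a & lock)) = {Idle, Retry}
Sat(EX (lock & (a & lock))) = {s : some successor in {Idle, Retry}} = {Init, Wait, Idle, Retry}
EF (EX (lock & (a & lock))): least fixpoint, start Z0 = {Init, Wait, Idle, Retry}, add states with some successor in Z. Already a fixed point.
Sat(EF (EX (lock & (a & lock)))) = {Init, Wait, Idle, Retry}
A[a U EF (EX (lock & (a & lock)))]: least fixpoint, start Z0 = Sat(EF (EX (lock & (a & lock)))) = {Init, Wait, Idle, Retry}, add states in Sat(a) with every successor in Z. Already a fixed point.
Sat(A[a U EF (EX (lock & (a & lock)))]) = {Init, Wait, Idle, Retry}
|Sat(A[a U EF (EX (lock & (a & lock)))])| = |{Init, Wait, Idle, Retry}| = 4.

4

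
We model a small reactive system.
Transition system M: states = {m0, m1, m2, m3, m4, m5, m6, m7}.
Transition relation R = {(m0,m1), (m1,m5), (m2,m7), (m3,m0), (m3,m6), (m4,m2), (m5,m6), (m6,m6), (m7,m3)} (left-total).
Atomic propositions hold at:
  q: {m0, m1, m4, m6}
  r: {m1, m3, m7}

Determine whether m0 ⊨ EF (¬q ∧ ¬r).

Sat(¬q) = {m2, m3, m5, m7}
Sat(¬r) = {m0, m2, m4, m5, m6}
Sat(¬q ∧ ¬r) = {m2, m5}
EF (¬q ∧ ¬r): least fixpoint, start Z0 = {m2, m5}, add states with some successor in Z. Z1 = {m1, m2, m4, m5}; Z2 = {m0, m1, m2, m4, m5}; Z3 = {m0, m1, m2, m3, m4, m5}; Z4 = {m0, m1, m2, m3, m4, m5, m7}; fixed.
Sat(EF (¬q ∧ ¬r)) = {m0, m1, m2, m3, m4, m5, m7}
m0 ∈ Sat(EF (¬q ∧ ¬r)) = {m0, m1, m2, m3, m4, m5, m7}, so the formula holds at m0.

Yes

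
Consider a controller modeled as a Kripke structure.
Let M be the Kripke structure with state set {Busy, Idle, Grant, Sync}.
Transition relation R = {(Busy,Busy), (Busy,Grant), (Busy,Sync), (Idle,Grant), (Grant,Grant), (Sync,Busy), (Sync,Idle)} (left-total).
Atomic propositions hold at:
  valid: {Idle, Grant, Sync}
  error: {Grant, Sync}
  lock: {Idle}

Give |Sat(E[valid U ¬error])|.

Sat(¬error) = {Busy, Idle}
E[valid U ¬error]: least fixpoint, start Z0 = Sat(¬error) = {Busy, Idle}, add states in Sat(valid) with some successor in Z. Z1 = {Busy, Idle, Sync}; fixed.
Sat(E[valid U ¬error]) = {Busy, Idle, Sync}
|Sat(E[valid U ¬error])| = |{Busy, Idle, Sync}| = 3.

3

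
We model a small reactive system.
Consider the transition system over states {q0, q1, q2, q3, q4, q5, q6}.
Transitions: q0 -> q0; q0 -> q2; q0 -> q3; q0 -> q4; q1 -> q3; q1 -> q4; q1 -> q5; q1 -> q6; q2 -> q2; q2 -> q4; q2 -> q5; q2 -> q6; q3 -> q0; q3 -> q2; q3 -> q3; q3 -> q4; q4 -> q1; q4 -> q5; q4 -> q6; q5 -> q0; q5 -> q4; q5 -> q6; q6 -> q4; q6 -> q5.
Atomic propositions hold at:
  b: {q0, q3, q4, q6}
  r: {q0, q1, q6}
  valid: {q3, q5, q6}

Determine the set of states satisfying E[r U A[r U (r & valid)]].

{q1, q6}

Sat(r & valid) = {q6}
A[r U (r & valid)]: least fixpoint, start Z0 = Sat((r & valid)) = {q6}, add states in Sat(r) with every successor in Z. Already a fixed point.
Sat(A[r U (r & valid)]) = {q6}
E[r U A[r U (r & valid)]]: least fixpoint, start Z0 = Sat(A[r U (r & valid)]) = {q6}, add states in Sat(r) with some successor in Z. Z1 = {q1, q6}; fixed.
Sat(E[r U A[r U (r & valid)]]) = {q1, q6}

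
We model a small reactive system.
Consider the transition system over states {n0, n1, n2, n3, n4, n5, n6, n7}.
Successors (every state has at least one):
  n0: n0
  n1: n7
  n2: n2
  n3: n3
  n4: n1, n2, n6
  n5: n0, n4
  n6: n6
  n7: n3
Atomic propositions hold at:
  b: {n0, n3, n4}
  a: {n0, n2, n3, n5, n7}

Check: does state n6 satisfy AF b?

No

AF b: least fixpoint, start Z0 = {n0, n3, n4}, add states with every successor in Z. Z1 = {n0, n3, n4, n5, n7}; Z2 = {n0, n1, n3, n4, n5, n7}; fixed.
Sat(AF b) = {n0, n1, n3, n4, n5, n7}
n6 ∉ Sat(AF b) = {n0, n1, n3, n4, n5, n7}, so the formula does not hold at n6.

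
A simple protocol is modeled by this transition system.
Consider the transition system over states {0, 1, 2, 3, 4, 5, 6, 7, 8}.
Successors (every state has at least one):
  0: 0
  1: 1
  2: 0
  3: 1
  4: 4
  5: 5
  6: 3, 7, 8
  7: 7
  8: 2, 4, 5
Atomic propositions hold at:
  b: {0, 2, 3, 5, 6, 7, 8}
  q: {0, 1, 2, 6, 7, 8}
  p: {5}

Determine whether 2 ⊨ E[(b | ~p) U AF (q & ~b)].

Sat(~p) = {0, 1, 2, 3, 4, 6, 7, 8}
Sat(b | ~p) = {0, 1, 2, 3, 4, 5, 6, 7, 8}
Sat(~b) = {1, 4}
Sat(q & ~b) = {1}
AF (q & ~b): least fixpoint, start Z0 = {1}, add states with every successor in Z. Z1 = {1, 3}; fixed.
Sat(AF (q & ~b)) = {1, 3}
E[(b | ~p) U AF (q & ~b)]: least fixpoint, start Z0 = Sat(AF (q & ~b)) = {1, 3}, add states in Sat(b | ~p) with some successor in Z. Z1 = {1, 3, 6}; fixed.
Sat(E[(b | ~p) U AF (q & ~b)]) = {1, 3, 6}
2 ∉ Sat(E[(b | ~p) U AF (q & ~b)]) = {1, 3, 6}, so the formula does not hold at 2.

No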